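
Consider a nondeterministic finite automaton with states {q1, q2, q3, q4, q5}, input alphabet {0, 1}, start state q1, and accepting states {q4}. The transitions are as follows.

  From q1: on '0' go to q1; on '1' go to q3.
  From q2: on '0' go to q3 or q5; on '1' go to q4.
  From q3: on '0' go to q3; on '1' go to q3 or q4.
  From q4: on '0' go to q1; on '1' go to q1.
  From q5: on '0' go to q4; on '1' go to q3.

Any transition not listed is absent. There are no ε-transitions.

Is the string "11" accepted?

Start in {q1}.
Read '1': q1→{q3}; now {q3}.
Read '1': q3→{q3, q4}; now {q3, q4}.
The final set {q3, q4} contains the accepting state q4.

Yes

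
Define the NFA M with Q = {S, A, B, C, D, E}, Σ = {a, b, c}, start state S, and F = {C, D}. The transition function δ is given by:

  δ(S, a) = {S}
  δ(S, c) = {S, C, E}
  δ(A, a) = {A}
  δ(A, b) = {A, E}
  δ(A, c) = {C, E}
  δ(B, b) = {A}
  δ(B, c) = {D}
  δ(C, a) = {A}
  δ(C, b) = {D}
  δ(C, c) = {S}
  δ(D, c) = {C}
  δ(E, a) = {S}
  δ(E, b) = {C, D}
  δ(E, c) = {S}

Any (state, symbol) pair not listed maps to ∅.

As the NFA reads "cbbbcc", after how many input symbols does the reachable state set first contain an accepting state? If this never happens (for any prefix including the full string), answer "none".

Start in {S}.
Read 'c': {S} → {S, C, E}.
None of the earlier sets intersect F, but {S, C, E} does.

1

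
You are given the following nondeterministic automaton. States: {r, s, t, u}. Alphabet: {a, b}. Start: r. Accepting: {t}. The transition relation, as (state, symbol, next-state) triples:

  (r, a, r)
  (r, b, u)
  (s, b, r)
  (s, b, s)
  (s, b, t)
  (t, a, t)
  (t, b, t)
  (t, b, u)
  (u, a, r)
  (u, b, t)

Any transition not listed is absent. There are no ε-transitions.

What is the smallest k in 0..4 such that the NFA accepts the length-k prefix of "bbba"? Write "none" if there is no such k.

Start in {r}.
Read 'b': {r} → {u}.
Read 'b': {u} → {t}.
None of the earlier sets intersect F, but {t} does.

2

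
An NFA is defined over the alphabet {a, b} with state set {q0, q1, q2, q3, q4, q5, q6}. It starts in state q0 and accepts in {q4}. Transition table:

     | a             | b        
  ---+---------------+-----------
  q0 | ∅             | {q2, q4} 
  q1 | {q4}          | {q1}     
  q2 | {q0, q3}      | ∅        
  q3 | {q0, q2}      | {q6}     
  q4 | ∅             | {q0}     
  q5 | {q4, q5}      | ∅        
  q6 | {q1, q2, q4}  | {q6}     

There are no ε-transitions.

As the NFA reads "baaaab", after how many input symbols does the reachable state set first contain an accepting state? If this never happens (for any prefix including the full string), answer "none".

Start in {q0}.
Read 'b': q0→{q2, q4}; now {q2, q4}.
None of the earlier sets intersect F, but {q2, q4} does.

1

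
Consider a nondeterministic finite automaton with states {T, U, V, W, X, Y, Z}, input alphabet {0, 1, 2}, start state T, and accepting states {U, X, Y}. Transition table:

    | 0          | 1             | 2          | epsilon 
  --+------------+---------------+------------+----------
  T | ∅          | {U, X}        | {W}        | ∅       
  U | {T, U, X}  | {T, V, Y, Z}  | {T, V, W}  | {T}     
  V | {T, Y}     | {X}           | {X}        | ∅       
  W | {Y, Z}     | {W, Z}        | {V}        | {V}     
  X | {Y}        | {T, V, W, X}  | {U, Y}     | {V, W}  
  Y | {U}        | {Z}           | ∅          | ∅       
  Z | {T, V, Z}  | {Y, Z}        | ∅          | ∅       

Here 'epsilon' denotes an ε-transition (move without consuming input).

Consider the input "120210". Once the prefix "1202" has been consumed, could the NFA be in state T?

Start in {T}.
Read '1': T→{U, X}; union {U, X}; ε-closure = {T, U, V, W, X}.
Read '2': T→{W}, U→{T, V, W}, V→{X}, W→{V}, X→{U, Y}; now {T, U, V, W, X, Y}.
Read '0': T→∅, U→{T, U, X}, V→{T, Y}, W→{Y, Z}, X→{Y}, Y→{U}; union {T, U, X, Y, Z}; ε-closure = {T, U, V, W, X, Y, Z}.
Read '2': T→{W}, U→{T, V, W}, V→{X}, W→{V}, X→{U, Y}, Y→∅, Z→∅; now {T, U, V, W, X, Y}.
State T is in {T, U, V, W, X, Y}.

Yes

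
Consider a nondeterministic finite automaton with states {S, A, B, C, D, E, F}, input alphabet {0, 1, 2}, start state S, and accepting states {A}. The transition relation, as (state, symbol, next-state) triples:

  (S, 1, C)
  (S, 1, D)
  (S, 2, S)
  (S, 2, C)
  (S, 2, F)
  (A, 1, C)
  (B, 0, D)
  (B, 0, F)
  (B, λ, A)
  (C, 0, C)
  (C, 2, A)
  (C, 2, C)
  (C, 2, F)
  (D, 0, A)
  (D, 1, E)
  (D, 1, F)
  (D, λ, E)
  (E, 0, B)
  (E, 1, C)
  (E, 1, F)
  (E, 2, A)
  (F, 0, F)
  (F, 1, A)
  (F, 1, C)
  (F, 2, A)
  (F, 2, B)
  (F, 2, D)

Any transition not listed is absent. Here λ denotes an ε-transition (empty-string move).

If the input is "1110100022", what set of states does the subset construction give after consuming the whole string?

{A, B, C, D, E, F}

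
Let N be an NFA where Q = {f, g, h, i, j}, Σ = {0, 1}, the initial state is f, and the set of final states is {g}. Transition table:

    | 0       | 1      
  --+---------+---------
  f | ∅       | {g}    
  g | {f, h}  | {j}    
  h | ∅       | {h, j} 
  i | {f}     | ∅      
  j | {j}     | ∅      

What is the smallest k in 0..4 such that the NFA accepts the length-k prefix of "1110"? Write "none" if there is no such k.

1

Start in {f}.
Read '1': f→{g}; now {g}.
None of the earlier sets intersect F, but {g} does.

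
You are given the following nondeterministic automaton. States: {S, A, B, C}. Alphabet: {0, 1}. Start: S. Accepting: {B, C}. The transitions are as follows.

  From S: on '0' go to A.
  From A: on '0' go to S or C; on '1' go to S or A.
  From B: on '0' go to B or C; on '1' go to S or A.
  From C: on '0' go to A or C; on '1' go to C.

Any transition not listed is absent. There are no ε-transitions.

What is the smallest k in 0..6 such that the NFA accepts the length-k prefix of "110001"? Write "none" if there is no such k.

none

Start in {S}.
Read '1': {S} → ∅.
The set is empty and remains empty for the remaining 5 symbols.
No reachable set along the way intersects F.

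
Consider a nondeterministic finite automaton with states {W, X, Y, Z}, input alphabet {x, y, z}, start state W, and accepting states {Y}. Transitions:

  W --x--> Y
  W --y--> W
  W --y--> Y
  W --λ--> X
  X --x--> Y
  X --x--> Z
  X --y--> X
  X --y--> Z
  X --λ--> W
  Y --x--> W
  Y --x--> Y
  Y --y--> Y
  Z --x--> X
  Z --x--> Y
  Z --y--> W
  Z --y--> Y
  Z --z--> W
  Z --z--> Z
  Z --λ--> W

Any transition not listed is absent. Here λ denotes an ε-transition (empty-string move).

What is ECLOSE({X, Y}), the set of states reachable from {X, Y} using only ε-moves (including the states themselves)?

{W, X, Y}

Begin with {X, Y}.
ε-move X → W; add W.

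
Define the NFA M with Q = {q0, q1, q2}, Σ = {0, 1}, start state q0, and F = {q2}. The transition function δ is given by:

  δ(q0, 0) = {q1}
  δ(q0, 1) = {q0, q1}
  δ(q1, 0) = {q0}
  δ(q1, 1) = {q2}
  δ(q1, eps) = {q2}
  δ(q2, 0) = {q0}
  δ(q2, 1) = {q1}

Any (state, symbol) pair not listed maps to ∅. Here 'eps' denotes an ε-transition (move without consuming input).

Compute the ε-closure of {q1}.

{q1, q2}

Begin with {q1}.
ε-move q1 → q2; add q2.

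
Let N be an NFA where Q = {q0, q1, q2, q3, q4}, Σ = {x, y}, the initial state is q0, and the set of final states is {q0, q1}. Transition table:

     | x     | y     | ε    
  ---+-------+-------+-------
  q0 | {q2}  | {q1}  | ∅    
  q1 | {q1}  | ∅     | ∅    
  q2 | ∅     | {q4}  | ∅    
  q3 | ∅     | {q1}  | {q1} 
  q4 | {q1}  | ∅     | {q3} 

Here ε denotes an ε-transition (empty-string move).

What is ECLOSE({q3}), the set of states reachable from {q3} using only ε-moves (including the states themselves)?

{q1, q3}

Begin with {q3}.
ε-move q3 → q1; add q1.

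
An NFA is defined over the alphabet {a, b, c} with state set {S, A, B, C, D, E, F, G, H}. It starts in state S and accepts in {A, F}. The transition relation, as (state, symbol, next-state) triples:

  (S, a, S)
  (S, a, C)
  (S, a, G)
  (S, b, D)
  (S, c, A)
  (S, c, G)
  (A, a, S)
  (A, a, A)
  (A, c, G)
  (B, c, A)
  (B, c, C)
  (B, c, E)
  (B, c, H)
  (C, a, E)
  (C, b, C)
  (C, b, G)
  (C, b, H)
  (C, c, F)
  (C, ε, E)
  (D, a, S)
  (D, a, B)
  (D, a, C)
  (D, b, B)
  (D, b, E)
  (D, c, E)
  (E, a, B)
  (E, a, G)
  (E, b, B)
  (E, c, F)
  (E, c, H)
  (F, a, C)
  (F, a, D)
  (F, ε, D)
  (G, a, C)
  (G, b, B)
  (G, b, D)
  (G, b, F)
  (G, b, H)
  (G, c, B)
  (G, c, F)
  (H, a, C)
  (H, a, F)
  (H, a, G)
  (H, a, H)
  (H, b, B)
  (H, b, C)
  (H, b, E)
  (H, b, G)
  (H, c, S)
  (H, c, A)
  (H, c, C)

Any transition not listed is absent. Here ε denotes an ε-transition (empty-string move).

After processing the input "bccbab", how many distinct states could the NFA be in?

7

Start in {S}.
Read 'b': S→{D}; now {D}.
Read 'c': D→{E}; now {E}.
Read 'c': E→{F, H}; union {F, H}; ε-closure = {D, F, H}.
Read 'b': D→{B, E}, F→∅, H→{B, C, E, G}; now {B, C, E, G}.
Read 'a': B→∅, C→{E}, E→{B, G}, G→{C}; now {B, C, E, G}.
Read 'b': B→∅, C→{C, G, H}, E→{B}, G→{B, D, F, H}; union {B, C, D, F, G, H}; ε-closure = {B, C, D, E, F, G, H}.
That set has 7 states.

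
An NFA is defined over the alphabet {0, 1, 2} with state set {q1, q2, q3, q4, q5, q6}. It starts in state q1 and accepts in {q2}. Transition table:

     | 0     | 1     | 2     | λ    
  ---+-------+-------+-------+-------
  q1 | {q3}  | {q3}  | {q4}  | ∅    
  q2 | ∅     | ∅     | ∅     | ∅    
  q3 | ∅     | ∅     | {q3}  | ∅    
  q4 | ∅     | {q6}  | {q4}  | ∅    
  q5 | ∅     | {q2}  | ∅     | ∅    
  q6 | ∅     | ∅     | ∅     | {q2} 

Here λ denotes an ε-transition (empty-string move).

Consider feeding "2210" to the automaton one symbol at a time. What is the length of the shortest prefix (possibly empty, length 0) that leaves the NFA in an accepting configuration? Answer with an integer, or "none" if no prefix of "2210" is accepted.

Start in {q1}.
Read '2': q1→{q4}; now {q4}.
Read '2': q4→{q4}; now {q4}.
Read '1': q4→{q6}; union {q6}; ε-closure = {q2, q6}.
None of the earlier sets intersect F, but {q2, q6} does.

3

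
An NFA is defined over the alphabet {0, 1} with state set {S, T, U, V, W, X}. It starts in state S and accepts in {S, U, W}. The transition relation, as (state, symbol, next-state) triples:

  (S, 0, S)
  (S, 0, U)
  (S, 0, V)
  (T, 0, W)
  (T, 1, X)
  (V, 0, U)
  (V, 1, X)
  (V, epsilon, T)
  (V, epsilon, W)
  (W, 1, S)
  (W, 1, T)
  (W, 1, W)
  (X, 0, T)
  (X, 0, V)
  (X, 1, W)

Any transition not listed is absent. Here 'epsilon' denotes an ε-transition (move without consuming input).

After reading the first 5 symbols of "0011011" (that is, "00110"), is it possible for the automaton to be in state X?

No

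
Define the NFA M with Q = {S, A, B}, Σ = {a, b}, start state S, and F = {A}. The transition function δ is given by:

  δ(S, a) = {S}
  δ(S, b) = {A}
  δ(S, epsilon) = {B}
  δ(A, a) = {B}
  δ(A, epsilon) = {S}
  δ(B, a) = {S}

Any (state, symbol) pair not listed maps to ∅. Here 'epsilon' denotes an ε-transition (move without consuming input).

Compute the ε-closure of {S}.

{S, B}

Begin with {S}.
ε-move S → B; add B.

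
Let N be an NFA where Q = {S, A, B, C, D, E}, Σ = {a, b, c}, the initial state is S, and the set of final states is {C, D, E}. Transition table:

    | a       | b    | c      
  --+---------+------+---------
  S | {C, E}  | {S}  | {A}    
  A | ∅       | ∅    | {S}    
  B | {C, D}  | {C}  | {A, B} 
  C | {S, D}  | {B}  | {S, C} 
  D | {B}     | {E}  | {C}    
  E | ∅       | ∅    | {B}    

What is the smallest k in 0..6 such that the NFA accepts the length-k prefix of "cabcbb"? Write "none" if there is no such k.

none

Start in {S}.
Read 'c': S→{A}; now {A}.
Read 'a': A→∅; now ∅.
The set is empty and remains empty for the remaining 4 symbols.
No reachable set along the way intersects F.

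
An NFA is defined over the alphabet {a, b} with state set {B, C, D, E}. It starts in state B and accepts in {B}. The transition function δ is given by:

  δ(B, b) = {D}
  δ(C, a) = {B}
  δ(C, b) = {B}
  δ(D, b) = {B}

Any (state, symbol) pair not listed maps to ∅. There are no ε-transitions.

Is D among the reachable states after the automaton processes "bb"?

No

Start in {B}.
Read 'b': B→{D}; now {D}.
Read 'b': D→{B}; now {B}.
State D is not in {B}.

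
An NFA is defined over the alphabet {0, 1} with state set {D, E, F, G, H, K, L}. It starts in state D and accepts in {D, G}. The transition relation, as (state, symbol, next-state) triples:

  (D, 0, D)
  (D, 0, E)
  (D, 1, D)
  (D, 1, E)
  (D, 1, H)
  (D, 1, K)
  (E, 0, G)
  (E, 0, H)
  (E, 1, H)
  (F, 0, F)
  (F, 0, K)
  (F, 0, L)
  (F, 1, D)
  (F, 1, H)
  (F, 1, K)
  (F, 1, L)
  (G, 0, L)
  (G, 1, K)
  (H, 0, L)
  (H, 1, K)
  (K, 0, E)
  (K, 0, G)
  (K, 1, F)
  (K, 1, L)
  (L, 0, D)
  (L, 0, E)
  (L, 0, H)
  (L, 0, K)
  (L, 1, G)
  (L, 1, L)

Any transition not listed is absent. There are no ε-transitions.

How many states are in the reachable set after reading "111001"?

7

Start in {D}.
Read '1': {D} → {D, E, H, K}.
Read '1': {D, E, H, K} → {D, E, F, H, K, L}.
Read '1': {D, E, F, H, K, L} → {D, E, F, G, H, K, L}.
Read '0': {D, E, F, G, H, K, L} → {D, E, F, G, H, K, L}.
Read '0': {D, E, F, G, H, K, L} → {D, E, F, G, H, K, L}.
Read '1': {D, E, F, G, H, K, L} → {D, E, F, G, H, K, L}.
That set has 7 states.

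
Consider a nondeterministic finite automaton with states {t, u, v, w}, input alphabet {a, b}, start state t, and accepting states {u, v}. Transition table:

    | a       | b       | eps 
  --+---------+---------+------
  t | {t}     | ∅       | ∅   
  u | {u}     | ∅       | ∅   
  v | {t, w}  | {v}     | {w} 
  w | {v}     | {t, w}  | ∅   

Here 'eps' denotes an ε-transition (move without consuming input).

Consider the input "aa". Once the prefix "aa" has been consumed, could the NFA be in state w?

No

Start in {t}.
Read 'a': t→{t}; now {t}.
Read 'a': t→{t}; now {t}.
State w is not in {t}.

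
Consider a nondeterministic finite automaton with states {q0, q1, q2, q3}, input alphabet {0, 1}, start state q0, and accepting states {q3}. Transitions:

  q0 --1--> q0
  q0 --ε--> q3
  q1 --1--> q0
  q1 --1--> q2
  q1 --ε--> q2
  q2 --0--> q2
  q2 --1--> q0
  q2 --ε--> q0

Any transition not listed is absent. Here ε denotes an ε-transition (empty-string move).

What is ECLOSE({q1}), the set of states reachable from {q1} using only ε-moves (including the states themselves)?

{q0, q1, q2, q3}

Begin with {q1}.
ε-move q1 → q2; add q2.
ε-move q2 → q0; add q0.
ε-move q0 → q3; add q3.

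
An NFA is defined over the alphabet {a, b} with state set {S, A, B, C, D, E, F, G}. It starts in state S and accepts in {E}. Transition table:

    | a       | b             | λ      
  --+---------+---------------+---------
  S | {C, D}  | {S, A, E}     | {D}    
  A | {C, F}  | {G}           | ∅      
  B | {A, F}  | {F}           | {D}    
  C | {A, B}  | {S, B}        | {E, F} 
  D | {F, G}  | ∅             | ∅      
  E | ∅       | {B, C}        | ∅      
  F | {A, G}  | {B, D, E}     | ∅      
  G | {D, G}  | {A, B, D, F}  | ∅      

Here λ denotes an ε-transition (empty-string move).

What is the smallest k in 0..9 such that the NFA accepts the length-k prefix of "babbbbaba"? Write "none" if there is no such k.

Start: ε-closure({S}) = {S, D}.
Read 'b': S→{S, A, E}, D→∅; union {S, A, E}; ε-closure = {S, A, D, E}.
None of the earlier sets intersect F, but {S, A, D, E} does.

1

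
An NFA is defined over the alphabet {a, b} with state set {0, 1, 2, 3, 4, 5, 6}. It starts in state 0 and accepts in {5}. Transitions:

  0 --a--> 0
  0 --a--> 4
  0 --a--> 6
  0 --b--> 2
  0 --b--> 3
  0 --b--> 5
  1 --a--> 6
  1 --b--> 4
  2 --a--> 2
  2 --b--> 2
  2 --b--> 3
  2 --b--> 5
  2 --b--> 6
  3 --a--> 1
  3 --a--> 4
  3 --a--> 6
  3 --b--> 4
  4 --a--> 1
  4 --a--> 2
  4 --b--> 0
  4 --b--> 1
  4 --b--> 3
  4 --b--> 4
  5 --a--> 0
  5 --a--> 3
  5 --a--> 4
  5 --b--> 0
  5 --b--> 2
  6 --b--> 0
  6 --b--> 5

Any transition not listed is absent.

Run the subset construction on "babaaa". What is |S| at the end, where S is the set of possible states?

5

Start in {0}.
Read 'b': 0→{2, 3, 5}; now {2, 3, 5}.
Read 'a': 2→{2}, 3→{1, 4, 6}, 5→{0, 3, 4}; now {0, 1, 2, 3, 4, 6}.
Read 'b': 0→{2, 3, 5}, 1→{4}, 2→{2, 3, 5, 6}, 3→{4}, 4→{0, 1, 3, 4}, 6→{0, 5}; now {0, 1, 2, 3, 4, 5, 6}.
Read 'a': 0→{0, 4, 6}, 1→{6}, 2→{2}, 3→{1, 4, 6}, 4→{1, 2}, 5→{0, 3, 4}, 6→∅; now {0, 1, 2, 3, 4, 6}.
Read 'a': 0→{0, 4, 6}, 1→{6}, 2→{2}, 3→{1, 4, 6}, 4→{1, 2}, 6→∅; now {0, 1, 2, 4, 6}.
Read 'a': 0→{0, 4, 6}, 1→{6}, 2→{2}, 4→{1, 2}, 6→∅; now {0, 1, 2, 4, 6}.
That set has 5 states.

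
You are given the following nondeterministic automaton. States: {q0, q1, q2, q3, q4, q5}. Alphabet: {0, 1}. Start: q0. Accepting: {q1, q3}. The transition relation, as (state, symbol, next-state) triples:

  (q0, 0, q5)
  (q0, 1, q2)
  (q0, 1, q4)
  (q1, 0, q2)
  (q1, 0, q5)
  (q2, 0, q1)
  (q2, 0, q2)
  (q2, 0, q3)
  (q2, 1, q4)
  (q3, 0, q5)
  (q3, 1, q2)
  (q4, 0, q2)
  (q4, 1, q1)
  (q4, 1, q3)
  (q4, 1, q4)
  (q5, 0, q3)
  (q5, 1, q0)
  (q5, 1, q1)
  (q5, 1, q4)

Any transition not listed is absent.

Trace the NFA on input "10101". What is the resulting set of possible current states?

Start in {q0}.
Read '1': q0→{q2, q4}; now {q2, q4}.
Read '0': q2→{q1, q2, q3}, q4→{q2}; now {q1, q2, q3}.
Read '1': q1→∅, q2→{q4}, q3→{q2}; now {q2, q4}.
Read '0': q2→{q1, q2, q3}, q4→{q2}; now {q1, q2, q3}.
Read '1': q1→∅, q2→{q4}, q3→{q2}; now {q2, q4}.

{q2, q4}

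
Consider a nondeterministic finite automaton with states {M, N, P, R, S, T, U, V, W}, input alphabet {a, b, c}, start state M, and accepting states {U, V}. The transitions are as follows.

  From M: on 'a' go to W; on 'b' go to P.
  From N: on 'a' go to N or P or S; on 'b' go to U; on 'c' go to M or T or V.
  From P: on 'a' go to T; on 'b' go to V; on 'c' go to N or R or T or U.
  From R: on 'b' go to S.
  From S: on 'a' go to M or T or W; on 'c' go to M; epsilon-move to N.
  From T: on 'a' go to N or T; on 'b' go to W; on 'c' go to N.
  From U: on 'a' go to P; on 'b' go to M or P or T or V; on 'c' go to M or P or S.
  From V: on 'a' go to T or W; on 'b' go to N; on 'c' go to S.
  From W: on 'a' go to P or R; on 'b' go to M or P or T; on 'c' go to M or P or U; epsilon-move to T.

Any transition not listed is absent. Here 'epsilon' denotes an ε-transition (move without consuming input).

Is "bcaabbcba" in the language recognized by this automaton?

No

Start in {M}.
Read 'b': M→{P}; now {P}.
Read 'c': P→{N, R, T, U}; now {N, R, T, U}.
Read 'a': N→{N, P, S}, R→∅, T→{N, T}, U→{P}; now {N, P, S, T}.
Read 'a': N→{N, P, S}, P→{T}, S→{M, T, W}, T→{N, T}; now {M, N, P, S, T, W}.
Read 'b': M→{P}, N→{U}, P→{V}, S→∅, T→{W}, W→{M, P, T}; now {M, P, T, U, V, W}.
Read 'b': M→{P}, P→{V}, T→{W}, U→{M, P, T, V}, V→{N}, W→{M, P, T}; now {M, N, P, T, V, W}.
Read 'c': M→∅, N→{M, T, V}, P→{N, R, T, U}, T→{N}, V→{S}, W→{M, P, U}; now {M, N, P, R, S, T, U, V}.
Read 'b': M→{P}, N→{U}, P→{V}, R→{S}, S→∅, T→{W}, U→{M, P, T, V}, V→{N}; now {M, N, P, S, T, U, V, W}.
Read 'a': M→{W}, N→{N, P, S}, P→{T}, S→{M, T, W}, T→{N, T}, U→{P}, V→{T, W}, W→{P, R}; now {M, N, P, R, S, T, W}.
The final set {M, N, P, R, S, T, W} contains no accepting state.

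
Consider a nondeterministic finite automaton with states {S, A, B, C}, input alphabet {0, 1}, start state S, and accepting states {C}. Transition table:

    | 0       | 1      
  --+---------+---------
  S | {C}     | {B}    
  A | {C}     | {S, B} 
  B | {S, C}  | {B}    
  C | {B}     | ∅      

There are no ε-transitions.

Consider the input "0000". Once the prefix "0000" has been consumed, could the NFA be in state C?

Yes

Start in {S}.
Read '0': {S} → {C}.
Read '0': {C} → {B}.
Read '0': {B} → {S, C}.
Read '0': {S, C} → {B, C}.
State C is in {B, C}.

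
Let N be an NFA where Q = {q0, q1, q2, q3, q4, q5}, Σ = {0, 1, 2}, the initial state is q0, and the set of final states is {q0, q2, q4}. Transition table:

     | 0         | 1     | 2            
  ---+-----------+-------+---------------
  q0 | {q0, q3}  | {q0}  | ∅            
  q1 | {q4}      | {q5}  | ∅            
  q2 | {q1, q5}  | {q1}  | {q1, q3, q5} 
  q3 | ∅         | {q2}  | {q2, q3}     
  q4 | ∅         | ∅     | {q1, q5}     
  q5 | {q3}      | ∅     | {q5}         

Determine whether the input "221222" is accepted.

Start in {q0}.
Read '2': q0→∅; now ∅.
The set is empty and remains empty for the remaining 5 symbols.
The final set ∅ contains no accepting state.

No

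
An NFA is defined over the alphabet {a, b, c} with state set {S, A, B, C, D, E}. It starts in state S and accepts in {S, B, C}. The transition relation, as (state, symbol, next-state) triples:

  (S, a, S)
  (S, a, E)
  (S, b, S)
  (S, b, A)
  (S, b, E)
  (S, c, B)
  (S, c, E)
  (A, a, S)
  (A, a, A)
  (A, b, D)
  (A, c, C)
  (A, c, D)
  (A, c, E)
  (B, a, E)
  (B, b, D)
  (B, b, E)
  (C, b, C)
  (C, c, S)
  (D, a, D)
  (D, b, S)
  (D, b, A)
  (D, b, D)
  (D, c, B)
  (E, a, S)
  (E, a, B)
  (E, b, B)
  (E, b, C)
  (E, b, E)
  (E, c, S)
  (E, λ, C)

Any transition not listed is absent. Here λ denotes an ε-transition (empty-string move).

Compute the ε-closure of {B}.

{B}

Begin with {B}.
No ε-moves leave this set, so the closure equals the set itself.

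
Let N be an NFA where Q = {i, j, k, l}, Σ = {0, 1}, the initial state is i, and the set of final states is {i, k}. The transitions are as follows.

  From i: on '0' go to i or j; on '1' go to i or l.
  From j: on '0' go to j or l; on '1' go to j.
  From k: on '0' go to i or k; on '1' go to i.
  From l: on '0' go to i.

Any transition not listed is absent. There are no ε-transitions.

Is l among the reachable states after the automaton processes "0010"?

Yes

Start in {i}.
Read '0': {i} → {i, j}.
Read '0': {i, j} → {i, j, l}.
Read '1': {i, j, l} → {i, j, l}.
Read '0': {i, j, l} → {i, j, l}.
State l is in {i, j, l}.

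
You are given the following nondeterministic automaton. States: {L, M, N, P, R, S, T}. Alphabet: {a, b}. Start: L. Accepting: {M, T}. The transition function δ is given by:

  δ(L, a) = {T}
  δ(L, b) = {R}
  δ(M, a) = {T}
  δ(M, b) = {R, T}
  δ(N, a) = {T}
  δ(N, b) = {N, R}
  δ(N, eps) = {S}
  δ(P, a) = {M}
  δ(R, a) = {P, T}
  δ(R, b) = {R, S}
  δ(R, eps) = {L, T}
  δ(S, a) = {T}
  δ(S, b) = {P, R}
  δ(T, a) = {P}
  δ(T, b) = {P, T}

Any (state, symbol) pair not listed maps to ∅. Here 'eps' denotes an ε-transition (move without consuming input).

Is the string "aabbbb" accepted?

Start in {L}.
Read 'a': L→{T}; now {T}.
Read 'a': T→{P}; now {P}.
Read 'b': P→∅; now ∅.
The set is empty and remains empty for the remaining 3 symbols.
The final set ∅ contains no accepting state.

No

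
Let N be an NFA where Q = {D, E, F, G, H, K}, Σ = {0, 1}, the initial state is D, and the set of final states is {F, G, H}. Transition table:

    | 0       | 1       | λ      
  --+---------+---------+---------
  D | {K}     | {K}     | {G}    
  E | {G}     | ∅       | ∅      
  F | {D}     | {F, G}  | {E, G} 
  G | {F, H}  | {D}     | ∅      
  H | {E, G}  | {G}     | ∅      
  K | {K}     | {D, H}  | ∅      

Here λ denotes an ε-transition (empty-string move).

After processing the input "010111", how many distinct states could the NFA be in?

6

Start: ε-closure({D}) = {D, G}.
Read '0': D→{K}, G→{F, H}; union {F, H, K}; ε-closure = {E, F, G, H, K}.
Read '1': E→∅, F→{F, G}, G→{D}, H→{G}, K→{D, H}; union {D, F, G, H}; ε-closure = {D, E, F, G, H}.
Read '0': D→{K}, E→{G}, F→{D}, G→{F, H}, H→{E, G}; now {D, E, F, G, H, K}.
Read '1': D→{K}, E→∅, F→{F, G}, G→{D}, H→{G}, K→{D, H}; union {D, F, G, H, K}; ε-closure = {D, E, F, G, H, K}.
Read '1': D→{K}, E→∅, F→{F, G}, G→{D}, H→{G}, K→{D, H}; union {D, F, G, H, K}; ε-closure = {D, E, F, G, H, K}.
Read '1': D→{K}, E→∅, F→{F, G}, G→{D}, H→{G}, K→{D, H}; union {D, F, G, H, K}; ε-closure = {D, E, F, G, H, K}.
That set has 6 states.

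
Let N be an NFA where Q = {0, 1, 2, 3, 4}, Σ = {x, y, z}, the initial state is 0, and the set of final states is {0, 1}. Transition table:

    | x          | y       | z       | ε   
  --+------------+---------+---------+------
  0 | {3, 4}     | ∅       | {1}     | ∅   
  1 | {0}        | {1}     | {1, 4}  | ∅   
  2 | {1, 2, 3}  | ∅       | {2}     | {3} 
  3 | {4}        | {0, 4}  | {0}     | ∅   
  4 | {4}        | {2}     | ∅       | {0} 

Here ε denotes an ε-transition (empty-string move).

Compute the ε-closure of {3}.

Begin with {3}.
No ε-moves leave this set, so the closure equals the set itself.

{3}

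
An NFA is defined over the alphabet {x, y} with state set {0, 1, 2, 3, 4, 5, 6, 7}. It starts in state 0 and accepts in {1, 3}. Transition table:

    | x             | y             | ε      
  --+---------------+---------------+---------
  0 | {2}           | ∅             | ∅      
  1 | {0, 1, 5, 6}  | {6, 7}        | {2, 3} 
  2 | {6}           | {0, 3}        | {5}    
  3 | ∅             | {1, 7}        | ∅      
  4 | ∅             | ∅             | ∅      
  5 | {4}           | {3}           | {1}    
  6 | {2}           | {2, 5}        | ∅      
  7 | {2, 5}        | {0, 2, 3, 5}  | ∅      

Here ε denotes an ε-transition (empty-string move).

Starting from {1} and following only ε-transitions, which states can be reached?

{1, 2, 3, 5}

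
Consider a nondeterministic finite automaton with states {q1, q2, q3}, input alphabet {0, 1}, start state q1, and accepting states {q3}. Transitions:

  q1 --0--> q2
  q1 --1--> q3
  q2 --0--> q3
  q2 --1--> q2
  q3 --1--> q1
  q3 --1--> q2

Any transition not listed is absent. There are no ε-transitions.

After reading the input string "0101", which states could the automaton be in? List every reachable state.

Start in {q1}.
Read '0': q1→{q2}; now {q2}.
Read '1': q2→{q2}; now {q2}.
Read '0': q2→{q3}; now {q3}.
Read '1': q3→{q1, q2}; now {q1, q2}.

{q1, q2}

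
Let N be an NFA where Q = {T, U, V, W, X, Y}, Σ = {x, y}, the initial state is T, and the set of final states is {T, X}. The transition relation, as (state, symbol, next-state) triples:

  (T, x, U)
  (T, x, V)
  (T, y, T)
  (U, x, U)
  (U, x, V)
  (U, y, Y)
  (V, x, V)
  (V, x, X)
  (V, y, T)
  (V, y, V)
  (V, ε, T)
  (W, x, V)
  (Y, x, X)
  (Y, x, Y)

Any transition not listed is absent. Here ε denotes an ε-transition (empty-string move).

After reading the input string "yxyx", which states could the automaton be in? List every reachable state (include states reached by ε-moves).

Start in {T}.
Read 'y': T→{T}; now {T}.
Read 'x': T→{U, V}; union {U, V}; ε-closure = {T, U, V}.
Read 'y': T→{T}, U→{Y}, V→{T, V}; now {T, V, Y}.
Read 'x': T→{U, V}, V→{V, X}, Y→{X, Y}; union {U, V, X, Y}; ε-closure = {T, U, V, X, Y}.

{T, U, V, X, Y}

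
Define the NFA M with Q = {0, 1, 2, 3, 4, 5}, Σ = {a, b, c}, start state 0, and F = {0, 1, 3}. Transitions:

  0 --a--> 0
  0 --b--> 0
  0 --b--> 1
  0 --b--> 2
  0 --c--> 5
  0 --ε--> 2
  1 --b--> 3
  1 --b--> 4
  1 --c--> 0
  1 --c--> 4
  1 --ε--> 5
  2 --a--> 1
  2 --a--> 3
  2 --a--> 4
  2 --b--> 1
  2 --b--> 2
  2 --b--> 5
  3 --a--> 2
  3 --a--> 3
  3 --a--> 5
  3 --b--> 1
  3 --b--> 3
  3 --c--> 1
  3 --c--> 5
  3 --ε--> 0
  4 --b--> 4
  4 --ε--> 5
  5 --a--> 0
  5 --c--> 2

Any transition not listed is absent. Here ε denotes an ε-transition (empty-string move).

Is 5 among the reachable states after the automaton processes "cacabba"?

Yes

Start: ε-closure({0}) = {0, 2}.
Read 'c': 0→{5}, 2→∅; now {5}.
Read 'a': 5→{0}; union {0}; ε-closure = {0, 2}.
Read 'c': 0→{5}, 2→∅; now {5}.
Read 'a': 5→{0}; union {0}; ε-closure = {0, 2}.
Read 'b': 0→{0, 1, 2}, 2→{1, 2, 5}; now {0, 1, 2, 5}.
Read 'b': 0→{0, 1, 2}, 1→{3, 4}, 2→{1, 2, 5}, 5→∅; now {0, 1, 2, 3, 4, 5}.
Read 'a': 0→{0}, 1→∅, 2→{1, 3, 4}, 3→{2, 3, 5}, 4→∅, 5→{0}; now {0, 1, 2, 3, 4, 5}.
State 5 is in {0, 1, 2, 3, 4, 5}.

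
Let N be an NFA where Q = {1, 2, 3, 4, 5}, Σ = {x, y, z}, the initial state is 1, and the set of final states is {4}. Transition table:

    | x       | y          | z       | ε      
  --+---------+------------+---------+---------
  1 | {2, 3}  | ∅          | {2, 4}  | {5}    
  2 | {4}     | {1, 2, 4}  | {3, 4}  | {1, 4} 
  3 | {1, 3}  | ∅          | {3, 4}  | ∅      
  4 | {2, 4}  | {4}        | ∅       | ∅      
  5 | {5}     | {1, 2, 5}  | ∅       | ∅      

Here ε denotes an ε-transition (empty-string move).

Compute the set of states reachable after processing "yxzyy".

{1, 2, 4, 5}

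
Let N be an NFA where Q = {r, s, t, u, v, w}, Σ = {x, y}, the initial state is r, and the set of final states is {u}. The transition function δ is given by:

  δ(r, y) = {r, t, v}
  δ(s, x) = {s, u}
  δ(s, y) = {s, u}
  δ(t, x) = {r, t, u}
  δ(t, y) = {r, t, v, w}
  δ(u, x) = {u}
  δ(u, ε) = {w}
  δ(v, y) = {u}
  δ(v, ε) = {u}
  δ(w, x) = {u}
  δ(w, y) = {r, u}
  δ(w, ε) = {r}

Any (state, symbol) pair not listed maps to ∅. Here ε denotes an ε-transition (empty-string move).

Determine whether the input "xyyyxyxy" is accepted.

No

Start in {r}.
Read 'x': r→∅; now ∅.
The set is empty and remains empty for the remaining 7 symbols.
The final set ∅ contains no accepting state.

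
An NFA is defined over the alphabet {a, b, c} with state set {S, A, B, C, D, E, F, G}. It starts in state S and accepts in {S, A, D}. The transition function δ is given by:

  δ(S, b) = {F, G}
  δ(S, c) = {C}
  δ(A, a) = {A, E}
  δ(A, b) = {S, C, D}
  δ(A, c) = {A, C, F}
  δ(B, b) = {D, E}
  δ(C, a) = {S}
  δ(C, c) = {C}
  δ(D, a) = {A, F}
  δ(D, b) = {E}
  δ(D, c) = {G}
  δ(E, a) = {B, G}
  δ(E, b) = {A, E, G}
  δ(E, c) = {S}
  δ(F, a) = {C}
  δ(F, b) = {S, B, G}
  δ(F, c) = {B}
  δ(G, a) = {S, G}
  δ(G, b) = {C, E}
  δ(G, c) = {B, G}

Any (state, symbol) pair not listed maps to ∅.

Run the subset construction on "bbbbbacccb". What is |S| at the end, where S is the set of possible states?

Start in {S}.
Read 'b': {S} → {F, G}.
Read 'b': {F, G} → {S, B, C, E, G}.
Read 'b': {S, B, C, E, G} → {A, C, D, E, F, G}.
Read 'b': {A, C, D, E, F, G} → {S, A, B, C, D, E, G}.
Read 'b': {S, A, B, C, D, E, G} → {S, A, C, D, E, F, G}.
Read 'a': {S, A, C, D, E, F, G} → {S, A, B, C, E, F, G}.
Read 'c': {S, A, B, C, E, F, G} → {S, A, B, C, F, G}.
Read 'c': {S, A, B, C, F, G} → {A, B, C, F, G}.
Read 'c': {A, B, C, F, G} → {A, B, C, F, G}.
Read 'b': {A, B, C, F, G} → {S, B, C, D, E, G}.
That set has 6 states.

6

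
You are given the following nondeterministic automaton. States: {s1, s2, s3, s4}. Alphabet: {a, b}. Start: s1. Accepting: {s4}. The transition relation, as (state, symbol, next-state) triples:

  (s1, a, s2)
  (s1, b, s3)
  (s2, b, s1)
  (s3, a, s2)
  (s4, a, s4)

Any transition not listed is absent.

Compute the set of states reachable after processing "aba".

{s2}

Start in {s1}.
Read 'a': s1→{s2}; now {s2}.
Read 'b': s2→{s1}; now {s1}.
Read 'a': s1→{s2}; now {s2}.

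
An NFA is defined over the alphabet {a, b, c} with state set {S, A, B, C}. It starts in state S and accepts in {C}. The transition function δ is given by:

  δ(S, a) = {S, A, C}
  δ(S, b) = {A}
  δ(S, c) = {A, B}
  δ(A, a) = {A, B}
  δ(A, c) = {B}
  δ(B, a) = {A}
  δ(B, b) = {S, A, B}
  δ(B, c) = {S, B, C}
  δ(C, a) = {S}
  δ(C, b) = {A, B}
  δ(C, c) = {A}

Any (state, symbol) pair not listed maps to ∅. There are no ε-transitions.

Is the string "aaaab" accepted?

Start in {S}.
Read 'a': S→{S, A, C}; now {S, A, C}.
Read 'a': S→{S, A, C}, A→{A, B}, C→{S}; now {S, A, B, C}.
Read 'a': S→{S, A, C}, A→{A, B}, B→{A}, C→{S}; now {S, A, B, C}.
Read 'a': S→{S, A, C}, A→{A, B}, B→{A}, C→{S}; now {S, A, B, C}.
Read 'b': S→{A}, A→∅, B→{S, A, B}, C→{A, B}; now {S, A, B}.
The final set {S, A, B} contains no accepting state.

No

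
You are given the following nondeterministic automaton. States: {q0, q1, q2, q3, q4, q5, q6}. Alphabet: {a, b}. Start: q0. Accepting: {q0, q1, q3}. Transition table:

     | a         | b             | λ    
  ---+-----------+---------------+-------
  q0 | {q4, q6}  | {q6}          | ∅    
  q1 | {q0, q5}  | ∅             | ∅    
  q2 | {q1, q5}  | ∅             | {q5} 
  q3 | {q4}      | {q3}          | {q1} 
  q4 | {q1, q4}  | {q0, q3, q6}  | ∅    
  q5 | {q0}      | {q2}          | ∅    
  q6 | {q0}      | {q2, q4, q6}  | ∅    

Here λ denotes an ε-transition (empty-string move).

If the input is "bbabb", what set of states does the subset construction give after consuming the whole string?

Start in {q0}.
Read 'b': q0→{q6}; now {q6}.
Read 'b': q6→{q2, q4, q6}; union {q2, q4, q6}; ε-closure = {q2, q4, q5, q6}.
Read 'a': q2→{q1, q5}, q4→{q1, q4}, q5→{q0}, q6→{q0}; now {q0, q1, q4, q5}.
Read 'b': q0→{q6}, q1→∅, q4→{q0, q3, q6}, q5→{q2}; union {q0, q2, q3, q6}; ε-closure = {q0, q1, q2, q3, q5, q6}.
Read 'b': q0→{q6}, q1→∅, q2→∅, q3→{q3}, q5→{q2}, q6→{q2, q4, q6}; union {q2, q3, q4, q6}; ε-closure = {q1, q2, q3, q4, q5, q6}.

{q1, q2, q3, q4, q5, q6}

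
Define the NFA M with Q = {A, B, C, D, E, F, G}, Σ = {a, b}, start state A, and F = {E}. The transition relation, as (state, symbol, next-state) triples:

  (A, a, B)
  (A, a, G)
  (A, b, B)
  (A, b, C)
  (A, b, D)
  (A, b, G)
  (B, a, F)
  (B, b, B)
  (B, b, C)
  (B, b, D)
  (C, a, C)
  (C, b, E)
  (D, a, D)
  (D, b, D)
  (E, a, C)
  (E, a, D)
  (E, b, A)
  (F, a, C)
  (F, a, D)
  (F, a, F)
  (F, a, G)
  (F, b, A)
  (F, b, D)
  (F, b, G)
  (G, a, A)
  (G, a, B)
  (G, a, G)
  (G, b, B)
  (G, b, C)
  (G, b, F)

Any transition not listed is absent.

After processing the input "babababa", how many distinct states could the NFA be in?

6

Start in {A}.
Read 'b': {A} → {B, C, D, G}.
Read 'a': {B, C, D, G} → {A, B, C, D, F, G}.
Read 'b': {A, B, C, D, F, G} → {A, B, C, D, E, F, G}.
Read 'a': {A, B, C, D, E, F, G} → {A, B, C, D, F, G}.
Read 'b': {A, B, C, D, F, G} → {A, B, C, D, E, F, G}.
Read 'a': {A, B, C, D, E, F, G} → {A, B, C, D, F, G}.
Read 'b': {A, B, C, D, F, G} → {A, B, C, D, E, F, G}.
Read 'a': {A, B, C, D, E, F, G} → {A, B, C, D, F, G}.
That set has 6 states.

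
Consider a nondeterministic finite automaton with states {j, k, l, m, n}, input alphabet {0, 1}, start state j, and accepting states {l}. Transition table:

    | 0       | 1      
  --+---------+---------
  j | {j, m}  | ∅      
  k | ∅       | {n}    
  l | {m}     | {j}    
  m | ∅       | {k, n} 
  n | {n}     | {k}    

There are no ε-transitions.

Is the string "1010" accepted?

No

Start in {j}.
Read '1': {j} → ∅.
The set is empty and remains empty for the remaining 3 symbols.
The final set ∅ contains no accepting state.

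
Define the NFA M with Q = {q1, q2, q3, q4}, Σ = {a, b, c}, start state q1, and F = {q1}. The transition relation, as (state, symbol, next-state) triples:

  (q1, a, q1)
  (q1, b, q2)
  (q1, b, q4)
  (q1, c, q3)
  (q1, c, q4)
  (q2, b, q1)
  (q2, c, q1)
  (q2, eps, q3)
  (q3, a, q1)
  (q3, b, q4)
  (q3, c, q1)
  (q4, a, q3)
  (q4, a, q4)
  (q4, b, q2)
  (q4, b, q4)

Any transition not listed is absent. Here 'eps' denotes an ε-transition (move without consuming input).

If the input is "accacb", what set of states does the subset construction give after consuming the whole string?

{q2, q3, q4}

Start in {q1}.
Read 'a': q1→{q1}; now {q1}.
Read 'c': q1→{q3, q4}; now {q3, q4}.
Read 'c': q3→{q1}, q4→∅; now {q1}.
Read 'a': q1→{q1}; now {q1}.
Read 'c': q1→{q3, q4}; now {q3, q4}.
Read 'b': q3→{q4}, q4→{q2, q4}; union {q2, q4}; ε-closure = {q2, q3, q4}.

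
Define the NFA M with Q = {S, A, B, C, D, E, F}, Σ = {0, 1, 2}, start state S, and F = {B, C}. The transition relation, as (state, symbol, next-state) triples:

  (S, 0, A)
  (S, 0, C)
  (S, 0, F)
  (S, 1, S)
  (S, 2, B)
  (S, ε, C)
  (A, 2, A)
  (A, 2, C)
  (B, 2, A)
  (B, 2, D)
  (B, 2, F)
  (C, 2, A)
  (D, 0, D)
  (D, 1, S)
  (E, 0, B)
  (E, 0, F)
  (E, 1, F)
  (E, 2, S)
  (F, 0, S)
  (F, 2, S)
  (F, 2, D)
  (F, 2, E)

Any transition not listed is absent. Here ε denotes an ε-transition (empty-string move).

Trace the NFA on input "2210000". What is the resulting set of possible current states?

{S, C}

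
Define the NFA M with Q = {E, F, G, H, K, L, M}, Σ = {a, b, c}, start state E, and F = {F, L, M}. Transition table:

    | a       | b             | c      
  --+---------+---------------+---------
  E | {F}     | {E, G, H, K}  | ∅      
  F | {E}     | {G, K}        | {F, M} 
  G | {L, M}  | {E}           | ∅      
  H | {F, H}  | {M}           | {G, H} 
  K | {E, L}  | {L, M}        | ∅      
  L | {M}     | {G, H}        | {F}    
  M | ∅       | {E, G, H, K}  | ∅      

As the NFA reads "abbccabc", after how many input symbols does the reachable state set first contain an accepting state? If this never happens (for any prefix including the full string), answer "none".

Start in {E}.
Read 'a': E→{F}; now {F}.
None of the earlier sets intersect F, but {F} does.

1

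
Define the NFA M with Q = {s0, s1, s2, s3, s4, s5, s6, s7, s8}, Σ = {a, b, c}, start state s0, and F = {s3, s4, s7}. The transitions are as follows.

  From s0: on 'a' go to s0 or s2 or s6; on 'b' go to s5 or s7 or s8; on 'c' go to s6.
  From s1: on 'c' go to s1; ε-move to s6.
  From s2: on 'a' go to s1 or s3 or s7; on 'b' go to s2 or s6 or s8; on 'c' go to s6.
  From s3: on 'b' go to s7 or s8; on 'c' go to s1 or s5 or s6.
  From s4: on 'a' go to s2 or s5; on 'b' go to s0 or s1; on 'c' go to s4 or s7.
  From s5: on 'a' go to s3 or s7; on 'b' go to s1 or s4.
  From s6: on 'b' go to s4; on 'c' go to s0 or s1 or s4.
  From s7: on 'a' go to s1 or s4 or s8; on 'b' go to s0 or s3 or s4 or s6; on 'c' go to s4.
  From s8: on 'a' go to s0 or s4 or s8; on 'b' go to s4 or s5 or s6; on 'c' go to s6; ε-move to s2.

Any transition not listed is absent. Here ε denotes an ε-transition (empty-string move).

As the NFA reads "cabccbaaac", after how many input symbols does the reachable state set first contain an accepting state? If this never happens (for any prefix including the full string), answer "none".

none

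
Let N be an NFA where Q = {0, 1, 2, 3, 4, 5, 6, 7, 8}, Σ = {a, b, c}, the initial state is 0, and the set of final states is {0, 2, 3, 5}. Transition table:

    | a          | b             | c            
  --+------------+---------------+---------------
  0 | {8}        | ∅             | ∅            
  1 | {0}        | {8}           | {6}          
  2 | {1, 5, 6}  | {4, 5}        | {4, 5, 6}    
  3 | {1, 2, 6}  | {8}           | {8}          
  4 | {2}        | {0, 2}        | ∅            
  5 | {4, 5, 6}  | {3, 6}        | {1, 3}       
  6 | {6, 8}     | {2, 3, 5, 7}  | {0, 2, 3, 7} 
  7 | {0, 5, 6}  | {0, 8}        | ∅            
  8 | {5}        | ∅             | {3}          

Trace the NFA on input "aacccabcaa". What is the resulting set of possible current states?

{0, 1, 2, 4, 5, 6, 8}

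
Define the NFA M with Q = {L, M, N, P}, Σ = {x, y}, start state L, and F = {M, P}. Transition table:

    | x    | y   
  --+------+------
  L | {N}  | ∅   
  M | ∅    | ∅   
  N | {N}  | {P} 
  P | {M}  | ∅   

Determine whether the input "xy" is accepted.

Start in {L}.
Read 'x': L→{N}; now {N}.
Read 'y': N→{P}; now {P}.
The final set {P} contains the accepting state P.

Yes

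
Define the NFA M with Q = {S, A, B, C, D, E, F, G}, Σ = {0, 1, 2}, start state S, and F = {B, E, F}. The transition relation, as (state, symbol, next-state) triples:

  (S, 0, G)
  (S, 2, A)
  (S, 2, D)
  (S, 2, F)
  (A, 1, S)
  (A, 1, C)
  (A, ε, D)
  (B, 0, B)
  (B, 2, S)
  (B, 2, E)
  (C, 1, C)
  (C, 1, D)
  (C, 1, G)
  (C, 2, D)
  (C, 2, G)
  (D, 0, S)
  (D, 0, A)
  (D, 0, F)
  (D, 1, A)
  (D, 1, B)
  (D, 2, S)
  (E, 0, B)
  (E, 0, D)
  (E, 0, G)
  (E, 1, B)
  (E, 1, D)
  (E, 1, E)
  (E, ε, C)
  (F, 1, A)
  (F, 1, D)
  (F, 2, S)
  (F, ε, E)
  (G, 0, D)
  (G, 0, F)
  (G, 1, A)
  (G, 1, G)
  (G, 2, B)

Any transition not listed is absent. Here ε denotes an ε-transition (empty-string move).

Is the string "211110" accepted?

Yes

Start in {S}.
Read '2': {S} → {A, C, D, E, F}.
Read '1': {A, C, D, E, F} → {S, A, B, C, D, E, G}.
Read '1': {S, A, B, C, D, E, G} → {S, A, B, C, D, E, G}.
Read '1': {S, A, B, C, D, E, G} → {S, A, B, C, D, E, G}.
Read '1': {S, A, B, C, D, E, G} → {S, A, B, C, D, E, G}.
Read '0': {S, A, B, C, D, E, G} → {S, A, B, C, D, E, F, G}.
The final set {S, A, B, C, D, E, F, G} contains the accepting states B, E, F.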